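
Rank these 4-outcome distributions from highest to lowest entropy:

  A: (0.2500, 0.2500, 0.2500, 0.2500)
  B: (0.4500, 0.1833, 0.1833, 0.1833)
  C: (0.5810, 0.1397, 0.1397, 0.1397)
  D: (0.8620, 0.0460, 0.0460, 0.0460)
A > B > C > D

Key insight: Entropy is maximized by uniform distributions and minimized by concentrated distributions.

Entropies:
  H(A) = 2.0000 bits
  H(B) = 1.8645 bits
  H(C) = 1.6451 bits
  H(D) = 0.7977 bits

Ranking: A > B > C > D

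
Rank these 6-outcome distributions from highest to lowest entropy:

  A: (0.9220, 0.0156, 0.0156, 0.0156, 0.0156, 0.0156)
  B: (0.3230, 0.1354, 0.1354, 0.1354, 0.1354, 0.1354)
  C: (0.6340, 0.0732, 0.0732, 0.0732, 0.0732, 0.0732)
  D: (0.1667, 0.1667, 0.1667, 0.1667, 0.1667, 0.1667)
D > B > C > A

Key insight: Entropy is maximized by uniform distributions and minimized by concentrated distributions.

Entropies:
  H(A) = 0.5762 bits
  H(B) = 2.4796 bits
  H(C) = 1.7974 bits
  H(D) = 2.5850 bits

Ranking: D > B > C > A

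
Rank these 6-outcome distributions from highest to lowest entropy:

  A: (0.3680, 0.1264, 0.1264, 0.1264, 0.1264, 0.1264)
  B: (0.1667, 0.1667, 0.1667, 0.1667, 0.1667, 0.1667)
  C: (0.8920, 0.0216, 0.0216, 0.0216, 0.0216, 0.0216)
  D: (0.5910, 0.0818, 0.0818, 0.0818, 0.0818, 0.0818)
B > A > D > C

Key insight: Entropy is maximized by uniform distributions and minimized by concentrated distributions.

Entropies:
  H(A) = 2.4166 bits
  H(B) = 2.5850 bits
  H(C) = 0.7446 bits
  H(D) = 1.9256 bits

Ranking: B > A > D > C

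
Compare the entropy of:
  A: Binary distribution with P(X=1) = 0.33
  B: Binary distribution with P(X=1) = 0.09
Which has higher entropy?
A

For binary distributions, entropy is maximized at p=0.5 and decreases as p moves toward 0 or 1.

H(A) = H(0.33) = 0.9149 bits
H(B) = H(0.09) = 0.4365 bits

Distribution A (p=0.33) is closer to uniform (p=0.5), so it has higher entropy.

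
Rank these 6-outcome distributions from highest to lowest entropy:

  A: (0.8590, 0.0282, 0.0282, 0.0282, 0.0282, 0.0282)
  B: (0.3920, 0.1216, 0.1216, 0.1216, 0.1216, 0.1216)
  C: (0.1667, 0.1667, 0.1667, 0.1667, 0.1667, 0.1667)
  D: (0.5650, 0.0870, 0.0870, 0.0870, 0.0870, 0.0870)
C > B > D > A

Key insight: Entropy is maximized by uniform distributions and minimized by concentrated distributions.

Entropies:
  H(A) = 0.9142 bits
  H(B) = 2.3778 bits
  H(C) = 2.5850 bits
  H(D) = 1.9978 bits

Ranking: C > B > D > A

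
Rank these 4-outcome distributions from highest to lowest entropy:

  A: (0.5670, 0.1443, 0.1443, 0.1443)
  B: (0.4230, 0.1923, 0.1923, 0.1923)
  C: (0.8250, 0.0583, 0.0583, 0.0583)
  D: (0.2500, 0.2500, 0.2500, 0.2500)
D > B > A > C

Key insight: Entropy is maximized by uniform distributions and minimized by concentrated distributions.

Entropies:
  H(A) = 1.6733 bits
  H(B) = 1.8973 bits
  H(C) = 0.9464 bits
  H(D) = 2.0000 bits

Ranking: D > B > A > C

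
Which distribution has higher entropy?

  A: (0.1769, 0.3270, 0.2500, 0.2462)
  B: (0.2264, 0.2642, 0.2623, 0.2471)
B

Both distributions are close to uniform, making this a harder comparison.

H(A) = 1.9672 bits
H(B) = 1.9973 bits

The distribution closer to uniform has higher entropy.
Answer: B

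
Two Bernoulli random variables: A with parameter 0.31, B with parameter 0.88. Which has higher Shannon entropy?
A

For binary distributions, entropy is maximized at p=0.5 and decreases as p moves toward 0 or 1.

H(A) = H(0.31) = 0.8932 bits
H(B) = H(0.88) = 0.5294 bits

Distribution A (p=0.31) is closer to uniform (p=0.5), so it has higher entropy.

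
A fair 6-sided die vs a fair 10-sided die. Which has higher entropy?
10-sided die

Both are uniform distributions; for uniform over n outcomes, H = log₂(n). H(6-sided) = log₂(6) = 2.585 bits and H(10-sided) = log₂(10) = 3.322 bits. More outcomes in a uniform distribution means higher entropy.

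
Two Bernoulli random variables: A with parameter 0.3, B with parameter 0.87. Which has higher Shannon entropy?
A

For binary distributions, entropy is maximized at p=0.5 and decreases as p moves toward 0 or 1.

H(A) = H(0.3) = 0.8813 bits
H(B) = H(0.87) = 0.5574 bits

Distribution A (p=0.3) is closer to uniform (p=0.5), so it has higher entropy.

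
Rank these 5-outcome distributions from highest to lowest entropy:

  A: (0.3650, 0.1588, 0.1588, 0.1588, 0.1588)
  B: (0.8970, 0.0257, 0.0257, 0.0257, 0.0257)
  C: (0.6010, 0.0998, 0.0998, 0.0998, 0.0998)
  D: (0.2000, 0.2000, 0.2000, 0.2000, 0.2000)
D > A > C > B

Key insight: Entropy is maximized by uniform distributions and minimized by concentrated distributions.

Entropies:
  H(A) = 2.2168 bits
  H(B) = 0.6844 bits
  H(C) = 1.7684 bits
  H(D) = 2.3219 bits

Ranking: D > A > C > B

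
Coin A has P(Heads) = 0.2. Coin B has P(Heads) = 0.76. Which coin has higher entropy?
B

For binary distributions, entropy is maximized at p=0.5 and decreases as p moves toward 0 or 1.

H(A) = H(0.2) = 0.7219 bits
H(B) = H(0.76) = 0.7950 bits

Distribution B (p=0.76) is closer to uniform (p=0.5), so it has higher entropy.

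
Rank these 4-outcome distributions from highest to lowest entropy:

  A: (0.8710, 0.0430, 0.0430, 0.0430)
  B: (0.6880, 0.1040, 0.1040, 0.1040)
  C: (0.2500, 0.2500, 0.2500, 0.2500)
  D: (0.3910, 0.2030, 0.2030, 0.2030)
C > D > B > A

Key insight: Entropy is maximized by uniform distributions and minimized by concentrated distributions.

Entropies:
  H(A) = 0.7591 bits
  H(B) = 1.3900 bits
  H(C) = 2.0000 bits
  H(D) = 1.9307 bits

Ranking: C > D > B > A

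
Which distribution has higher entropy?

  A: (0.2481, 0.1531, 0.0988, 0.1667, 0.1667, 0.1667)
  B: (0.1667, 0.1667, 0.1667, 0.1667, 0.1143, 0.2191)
B

Both distributions are close to uniform, making this a harder comparison.

H(A) = 2.5359 bits
H(B) = 2.5608 bits

The distribution closer to uniform has higher entropy.
Answer: B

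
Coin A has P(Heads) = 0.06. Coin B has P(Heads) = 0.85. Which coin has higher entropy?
B

For binary distributions, entropy is maximized at p=0.5 and decreases as p moves toward 0 or 1.

H(A) = H(0.06) = 0.3274 bits
H(B) = H(0.85) = 0.6098 bits

Distribution B (p=0.85) is closer to uniform (p=0.5), so it has higher entropy.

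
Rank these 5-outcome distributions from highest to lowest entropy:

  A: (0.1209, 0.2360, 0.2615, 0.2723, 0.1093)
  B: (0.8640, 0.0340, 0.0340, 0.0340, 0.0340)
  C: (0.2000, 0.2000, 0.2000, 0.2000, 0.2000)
C > A > B

Key insight: Entropy is maximized by uniform distributions and minimized by concentrated distributions.

- Uniform distributions have maximum entropy log₂(5) = 2.3219 bits
- The more "peaked" or concentrated a distribution, the lower its entropy

Entropies:
  H(A) = 2.2263 bits
  H(B) = 0.8457 bits
  H(C) = 2.3219 bits

Ranking: C > A > B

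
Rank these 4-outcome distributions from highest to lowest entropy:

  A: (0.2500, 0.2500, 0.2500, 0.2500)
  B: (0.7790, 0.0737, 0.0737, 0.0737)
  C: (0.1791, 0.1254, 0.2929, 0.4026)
A > C > B

Key insight: Entropy is maximized by uniform distributions and minimized by concentrated distributions.

- Uniform distributions have maximum entropy log₂(4) = 2.0000 bits
- The more "peaked" or concentrated a distribution, the lower its entropy

Entropies:
  H(A) = 2.0000 bits
  H(B) = 1.1123 bits
  H(C) = 1.8673 bits

Ranking: A > C > B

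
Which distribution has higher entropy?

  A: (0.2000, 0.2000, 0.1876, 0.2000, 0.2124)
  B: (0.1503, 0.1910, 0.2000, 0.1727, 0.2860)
A

Both distributions are close to uniform, making this a harder comparison.

H(A) = 2.3208 bits
H(B) = 2.2855 bits

The distribution closer to uniform has higher entropy.
Answer: A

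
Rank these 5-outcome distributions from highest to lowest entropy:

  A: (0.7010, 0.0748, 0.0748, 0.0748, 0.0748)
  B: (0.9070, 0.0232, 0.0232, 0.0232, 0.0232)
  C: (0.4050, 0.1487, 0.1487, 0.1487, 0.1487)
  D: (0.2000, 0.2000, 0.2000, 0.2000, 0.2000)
D > C > A > B

Key insight: Entropy is maximized by uniform distributions and minimized by concentrated distributions.

Entropies:
  H(A) = 1.4781 bits
  H(B) = 0.6324 bits
  H(C) = 2.1638 bits
  H(D) = 2.3219 bits

Ranking: D > C > A > B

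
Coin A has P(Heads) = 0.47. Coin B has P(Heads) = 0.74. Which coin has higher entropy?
A

For binary distributions, entropy is maximized at p=0.5 and decreases as p moves toward 0 or 1.

H(A) = H(0.47) = 0.9974 bits
H(B) = H(0.74) = 0.8267 bits

Distribution A (p=0.47) is closer to uniform (p=0.5), so it has higher entropy.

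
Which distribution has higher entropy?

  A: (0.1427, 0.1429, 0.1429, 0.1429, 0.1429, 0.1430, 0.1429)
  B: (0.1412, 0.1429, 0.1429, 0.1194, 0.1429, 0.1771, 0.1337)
A

Both distributions are close to uniform, making this a harder comparison.

H(A) = 2.8074 bits
H(B) = 2.7985 bits

The distribution closer to uniform has higher entropy.
Answer: A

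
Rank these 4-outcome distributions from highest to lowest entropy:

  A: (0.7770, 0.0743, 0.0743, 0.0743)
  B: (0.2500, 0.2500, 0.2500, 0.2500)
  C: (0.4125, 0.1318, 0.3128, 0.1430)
B > C > A

Key insight: Entropy is maximized by uniform distributions and minimized by concentrated distributions.

- Uniform distributions have maximum entropy log₂(4) = 2.0000 bits
- The more "peaked" or concentrated a distribution, the lower its entropy

Entropies:
  H(A) = 1.1191 bits
  H(B) = 2.0000 bits
  H(C) = 1.8380 bits

Ranking: B > C > A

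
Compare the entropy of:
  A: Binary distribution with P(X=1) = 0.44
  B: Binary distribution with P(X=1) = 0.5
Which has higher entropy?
B

For binary distributions, entropy is maximized at p=0.5 and decreases as p moves toward 0 or 1.

H(A) = H(0.44) = 0.9896 bits
H(B) = H(0.5) = 1.0000 bits

Distribution B (p=0.5) is closer to uniform (p=0.5), so it has higher entropy.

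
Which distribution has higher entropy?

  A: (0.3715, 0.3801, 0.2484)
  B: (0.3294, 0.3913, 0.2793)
B

Both distributions are close to uniform, making this a harder comparison.

H(A) = 1.5603 bits
H(B) = 1.5714 bits

The distribution closer to uniform has higher entropy.
Answer: B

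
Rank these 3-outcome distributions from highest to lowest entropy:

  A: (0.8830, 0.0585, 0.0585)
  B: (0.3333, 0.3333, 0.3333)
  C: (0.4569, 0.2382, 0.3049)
B > C > A

Key insight: Entropy is maximized by uniform distributions and minimized by concentrated distributions.

- Uniform distributions have maximum entropy log₂(3) = 1.5850 bits
- The more "peaked" or concentrated a distribution, the lower its entropy

Entropies:
  H(A) = 0.6377 bits
  H(B) = 1.5850 bits
  H(C) = 1.5318 bits

Ranking: B > C > A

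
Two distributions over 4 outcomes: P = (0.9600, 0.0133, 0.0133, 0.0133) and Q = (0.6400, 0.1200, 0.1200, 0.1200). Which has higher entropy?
Q

P is highly concentrated on one outcome (96%), making it nearly deterministic. Q spreads its mass more evenly (max 64%). The more spread-out distribution has higher entropy: H(P) ≈ 0.306 bits, H(Q) ≈ 1.513 bits.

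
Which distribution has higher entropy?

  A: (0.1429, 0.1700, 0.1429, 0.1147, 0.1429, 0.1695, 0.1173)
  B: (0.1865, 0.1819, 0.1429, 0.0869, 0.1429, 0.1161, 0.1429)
A

Both distributions are close to uniform, making this a harder comparison.

H(A) = 2.7926 bits
H(B) = 2.7693 bits

The distribution closer to uniform has higher entropy.
Answer: A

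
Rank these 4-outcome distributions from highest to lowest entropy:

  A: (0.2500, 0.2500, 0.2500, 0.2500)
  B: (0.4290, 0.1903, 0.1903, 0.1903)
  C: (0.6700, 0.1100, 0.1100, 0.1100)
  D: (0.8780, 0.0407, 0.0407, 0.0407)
A > B > C > D

Key insight: Entropy is maximized by uniform distributions and minimized by concentrated distributions.

Entropies:
  H(A) = 2.0000 bits
  H(B) = 1.8904 bits
  H(C) = 1.4380 bits
  H(D) = 0.7284 bits

Ranking: A > B > C > D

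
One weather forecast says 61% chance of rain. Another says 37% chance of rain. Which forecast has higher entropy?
61% forecast

Treat each forecast as a Bernoulli distribution. Binary entropy is maximized at p=0.5 and falls off symmetrically toward 0 or 1. The 61% forecast is closer to 50%, so it is more uncertain. H(61%) ≈ 0.965 bits, H(37%) ≈ 0.951 bits.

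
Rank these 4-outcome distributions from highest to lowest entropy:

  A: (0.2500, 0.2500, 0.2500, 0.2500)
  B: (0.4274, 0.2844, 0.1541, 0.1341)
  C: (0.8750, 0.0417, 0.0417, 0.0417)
A > B > C

Key insight: Entropy is maximized by uniform distributions and minimized by concentrated distributions.

- Uniform distributions have maximum entropy log₂(4) = 2.0000 bits
- The more "peaked" or concentrated a distribution, the lower its entropy

Entropies:
  H(A) = 2.0000 bits
  H(B) = 1.8446 bits
  H(C) = 0.7417 bits

Ranking: A > B > C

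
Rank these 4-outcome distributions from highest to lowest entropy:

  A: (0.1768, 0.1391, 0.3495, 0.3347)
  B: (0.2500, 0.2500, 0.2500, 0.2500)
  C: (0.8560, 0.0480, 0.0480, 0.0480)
B > A > C

Key insight: Entropy is maximized by uniform distributions and minimized by concentrated distributions.

- Uniform distributions have maximum entropy log₂(4) = 2.0000 bits
- The more "peaked" or concentrated a distribution, the lower its entropy

Entropies:
  H(A) = 1.8963 bits
  H(B) = 2.0000 bits
  H(C) = 0.8229 bits

Ranking: B > A > C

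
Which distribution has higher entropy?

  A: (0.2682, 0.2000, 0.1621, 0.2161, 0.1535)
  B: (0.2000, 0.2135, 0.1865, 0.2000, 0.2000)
B

Both distributions are close to uniform, making this a harder comparison.

H(A) = 2.2919 bits
H(B) = 2.3206 bits

The distribution closer to uniform has higher entropy.
Answer: B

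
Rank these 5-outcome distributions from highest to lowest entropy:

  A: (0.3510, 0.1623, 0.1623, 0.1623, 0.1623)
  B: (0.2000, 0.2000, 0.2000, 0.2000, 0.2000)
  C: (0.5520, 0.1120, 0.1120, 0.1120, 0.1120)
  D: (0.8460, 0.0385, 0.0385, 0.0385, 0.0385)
B > A > C > D

Key insight: Entropy is maximized by uniform distributions and minimized by concentrated distributions.

Entropies:
  H(A) = 2.2330 bits
  H(B) = 2.3219 bits
  H(C) = 1.8882 bits
  H(D) = 0.9278 bits

Ranking: B > A > C > D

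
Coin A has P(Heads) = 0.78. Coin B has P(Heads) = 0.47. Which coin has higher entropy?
B

For binary distributions, entropy is maximized at p=0.5 and decreases as p moves toward 0 or 1.

H(A) = H(0.78) = 0.7602 bits
H(B) = H(0.47) = 0.9974 bits

Distribution B (p=0.47) is closer to uniform (p=0.5), so it has higher entropy.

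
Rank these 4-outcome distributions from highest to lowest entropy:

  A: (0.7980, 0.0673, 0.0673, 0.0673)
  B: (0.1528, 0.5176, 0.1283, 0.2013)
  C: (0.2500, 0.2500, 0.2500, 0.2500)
C > B > A

Key insight: Entropy is maximized by uniform distributions and minimized by concentrated distributions.

- Uniform distributions have maximum entropy log₂(4) = 2.0000 bits
- The more "peaked" or concentrated a distribution, the lower its entropy

Entropies:
  H(A) = 1.0461 bits
  H(B) = 1.7515 bits
  H(C) = 2.0000 bits

Ranking: C > B > A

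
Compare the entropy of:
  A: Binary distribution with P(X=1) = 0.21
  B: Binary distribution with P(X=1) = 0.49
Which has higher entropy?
B

For binary distributions, entropy is maximized at p=0.5 and decreases as p moves toward 0 or 1.

H(A) = H(0.21) = 0.7415 bits
H(B) = H(0.49) = 0.9997 bits

Distribution B (p=0.49) is closer to uniform (p=0.5), so it has higher entropy.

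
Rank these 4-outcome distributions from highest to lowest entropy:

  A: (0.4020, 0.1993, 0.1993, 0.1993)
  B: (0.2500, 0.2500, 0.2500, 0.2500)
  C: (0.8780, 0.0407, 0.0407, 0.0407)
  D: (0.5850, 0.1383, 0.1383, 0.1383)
B > A > D > C

Key insight: Entropy is maximized by uniform distributions and minimized by concentrated distributions.

Entropies:
  H(A) = 1.9199 bits
  H(B) = 2.0000 bits
  H(C) = 0.7284 bits
  H(D) = 1.6368 bits

Ranking: B > A > D > C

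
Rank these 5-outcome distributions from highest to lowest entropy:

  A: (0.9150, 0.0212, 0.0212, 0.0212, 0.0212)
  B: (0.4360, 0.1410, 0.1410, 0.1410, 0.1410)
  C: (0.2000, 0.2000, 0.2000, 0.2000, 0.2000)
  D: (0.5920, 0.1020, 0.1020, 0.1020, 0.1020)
C > B > D > A

Key insight: Entropy is maximized by uniform distributions and minimized by concentrated distributions.

Entropies:
  H(A) = 0.5896 bits
  H(B) = 2.1161 bits
  H(C) = 2.3219 bits
  H(D) = 1.7914 bits

Ranking: C > B > D > A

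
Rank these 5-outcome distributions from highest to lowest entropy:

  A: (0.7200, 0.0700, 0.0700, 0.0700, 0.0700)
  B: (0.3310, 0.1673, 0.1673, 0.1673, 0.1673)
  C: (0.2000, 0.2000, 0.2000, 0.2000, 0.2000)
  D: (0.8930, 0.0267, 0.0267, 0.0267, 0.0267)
C > B > A > D

Key insight: Entropy is maximized by uniform distributions and minimized by concentrated distributions.

Entropies:
  H(A) = 1.4155 bits
  H(B) = 2.2539 bits
  H(C) = 2.3219 bits
  H(D) = 0.7048 bits

Ranking: C > B > A > D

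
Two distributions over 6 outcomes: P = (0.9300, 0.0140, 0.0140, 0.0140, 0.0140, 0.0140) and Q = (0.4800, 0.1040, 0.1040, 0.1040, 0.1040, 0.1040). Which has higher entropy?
Q

P is highly concentrated on one outcome (93%), making it nearly deterministic. Q spreads its mass more evenly (max 48%). The more spread-out distribution has higher entropy: H(P) ≈ 0.528 bits, H(Q) ≈ 2.206 bits.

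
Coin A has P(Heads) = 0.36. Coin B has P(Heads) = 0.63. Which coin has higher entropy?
B

For binary distributions, entropy is maximized at p=0.5 and decreases as p moves toward 0 or 1.

H(A) = H(0.36) = 0.9427 bits
H(B) = H(0.63) = 0.9507 bits

Distribution B (p=0.63) is closer to uniform (p=0.5), so it has higher entropy.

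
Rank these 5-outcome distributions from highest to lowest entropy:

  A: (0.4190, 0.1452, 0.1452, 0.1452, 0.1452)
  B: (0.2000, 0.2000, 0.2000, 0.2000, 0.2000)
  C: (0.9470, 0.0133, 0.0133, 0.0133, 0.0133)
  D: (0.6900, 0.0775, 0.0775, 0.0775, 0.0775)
B > A > D > C

Key insight: Entropy is maximized by uniform distributions and minimized by concentrated distributions.

Entropies:
  H(A) = 2.1430 bits
  H(B) = 2.3219 bits
  H(C) = 0.4050 bits
  H(D) = 1.5132 bits

Ranking: B > A > D > C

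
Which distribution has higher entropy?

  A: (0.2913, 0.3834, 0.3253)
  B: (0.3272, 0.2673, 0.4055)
A

Both distributions are close to uniform, making this a harder comparison.

H(A) = 1.5757 bits
H(B) = 1.5642 bits

The distribution closer to uniform has higher entropy.
Answer: A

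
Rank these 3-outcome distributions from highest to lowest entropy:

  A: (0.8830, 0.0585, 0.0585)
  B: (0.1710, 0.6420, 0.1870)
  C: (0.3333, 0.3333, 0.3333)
C > B > A

Key insight: Entropy is maximized by uniform distributions and minimized by concentrated distributions.

- Uniform distributions have maximum entropy log₂(3) = 1.5850 bits
- The more "peaked" or concentrated a distribution, the lower its entropy

Entropies:
  H(A) = 0.6377 bits
  H(B) = 1.2985 bits
  H(C) = 1.5850 bits

Ranking: C > B > A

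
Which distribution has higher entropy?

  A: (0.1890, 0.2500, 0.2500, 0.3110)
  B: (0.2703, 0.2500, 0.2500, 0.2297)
B

Both distributions are close to uniform, making this a harder comparison.

H(A) = 1.9783 bits
H(B) = 1.9976 bits

The distribution closer to uniform has higher entropy.
Answer: B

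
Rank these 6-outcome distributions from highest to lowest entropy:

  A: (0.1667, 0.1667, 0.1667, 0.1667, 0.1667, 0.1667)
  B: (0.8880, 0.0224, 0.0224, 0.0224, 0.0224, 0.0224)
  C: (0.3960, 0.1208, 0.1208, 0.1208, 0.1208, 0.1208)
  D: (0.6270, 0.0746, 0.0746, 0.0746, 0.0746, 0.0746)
A > C > D > B

Key insight: Entropy is maximized by uniform distributions and minimized by concentrated distributions.

Entropies:
  H(A) = 2.5850 bits
  H(B) = 0.7660 bits
  H(C) = 2.3710 bits
  H(D) = 1.8190 bits

Ranking: A > C > D > B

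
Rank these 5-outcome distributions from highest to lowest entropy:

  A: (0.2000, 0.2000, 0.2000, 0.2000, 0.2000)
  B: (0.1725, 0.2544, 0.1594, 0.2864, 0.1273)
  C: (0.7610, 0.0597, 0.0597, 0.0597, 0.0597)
A > B > C

Key insight: Entropy is maximized by uniform distributions and minimized by concentrated distributions.

- Uniform distributions have maximum entropy log₂(5) = 2.3219 bits
- The more "peaked" or concentrated a distribution, the lower its entropy

Entropies:
  H(A) = 2.3219 bits
  H(B) = 2.2572 bits
  H(C) = 1.2714 bits

Ranking: A > B > C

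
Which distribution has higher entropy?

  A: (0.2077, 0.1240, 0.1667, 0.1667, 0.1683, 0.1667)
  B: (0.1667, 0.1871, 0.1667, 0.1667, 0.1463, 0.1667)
B

Both distributions are close to uniform, making this a harder comparison.

H(A) = 2.5695 bits
H(B) = 2.5814 bits

The distribution closer to uniform has higher entropy.
Answer: B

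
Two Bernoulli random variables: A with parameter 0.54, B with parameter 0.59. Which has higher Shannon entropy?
A

For binary distributions, entropy is maximized at p=0.5 and decreases as p moves toward 0 or 1.

H(A) = H(0.54) = 0.9954 bits
H(B) = H(0.59) = 0.9765 bits

Distribution A (p=0.54) is closer to uniform (p=0.5), so it has higher entropy.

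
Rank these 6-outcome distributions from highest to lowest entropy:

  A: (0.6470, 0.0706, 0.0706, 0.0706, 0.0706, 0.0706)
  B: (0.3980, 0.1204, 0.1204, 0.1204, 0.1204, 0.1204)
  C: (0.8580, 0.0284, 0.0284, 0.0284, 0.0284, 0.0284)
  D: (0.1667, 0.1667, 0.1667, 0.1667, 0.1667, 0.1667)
D > B > A > C

Key insight: Entropy is maximized by uniform distributions and minimized by concentrated distributions.

Entropies:
  H(A) = 1.7564 bits
  H(B) = 2.3676 bits
  H(C) = 0.9192 bits
  H(D) = 2.5850 bits

Ranking: D > B > A > C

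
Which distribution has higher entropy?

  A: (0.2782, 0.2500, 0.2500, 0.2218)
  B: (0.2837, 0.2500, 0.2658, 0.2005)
A

Both distributions are close to uniform, making this a harder comparison.

H(A) = 1.9954 bits
H(B) = 1.9886 bits

The distribution closer to uniform has higher entropy.
Answer: A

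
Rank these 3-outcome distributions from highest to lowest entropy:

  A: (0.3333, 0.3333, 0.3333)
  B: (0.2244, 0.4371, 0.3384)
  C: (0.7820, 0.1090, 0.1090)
A > B > C

Key insight: Entropy is maximized by uniform distributions and minimized by concentrated distributions.

- Uniform distributions have maximum entropy log₂(3) = 1.5850 bits
- The more "peaked" or concentrated a distribution, the lower its entropy

Entropies:
  H(A) = 1.5850 bits
  H(B) = 1.5347 bits
  H(C) = 0.9745 bits

Ranking: A > B > C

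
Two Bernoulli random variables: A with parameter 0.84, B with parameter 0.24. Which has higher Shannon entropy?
B

For binary distributions, entropy is maximized at p=0.5 and decreases as p moves toward 0 or 1.

H(A) = H(0.84) = 0.6343 bits
H(B) = H(0.24) = 0.7950 bits

Distribution B (p=0.24) is closer to uniform (p=0.5), so it has higher entropy.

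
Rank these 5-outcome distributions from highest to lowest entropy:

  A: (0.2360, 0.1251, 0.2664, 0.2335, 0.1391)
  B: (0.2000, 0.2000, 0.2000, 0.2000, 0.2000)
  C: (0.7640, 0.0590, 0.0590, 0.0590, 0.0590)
B > A > C

Key insight: Entropy is maximized by uniform distributions and minimized by concentrated distributions.

- Uniform distributions have maximum entropy log₂(5) = 2.3219 bits
- The more "peaked" or concentrated a distribution, the lower its entropy

Entropies:
  H(A) = 2.2609 bits
  H(B) = 2.3219 bits
  H(C) = 1.2603 bits

Ranking: B > A > C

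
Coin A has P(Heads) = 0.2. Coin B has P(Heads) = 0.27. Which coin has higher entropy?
B

For binary distributions, entropy is maximized at p=0.5 and decreases as p moves toward 0 or 1.

H(A) = H(0.2) = 0.7219 bits
H(B) = H(0.27) = 0.8415 bits

Distribution B (p=0.27) is closer to uniform (p=0.5), so it has higher entropy.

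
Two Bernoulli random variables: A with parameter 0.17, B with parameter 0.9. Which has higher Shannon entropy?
A

For binary distributions, entropy is maximized at p=0.5 and decreases as p moves toward 0 or 1.

H(A) = H(0.17) = 0.6577 bits
H(B) = H(0.9) = 0.4690 bits

Distribution A (p=0.17) is closer to uniform (p=0.5), so it has higher entropy.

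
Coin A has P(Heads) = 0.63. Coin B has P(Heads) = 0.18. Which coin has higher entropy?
A

For binary distributions, entropy is maximized at p=0.5 and decreases as p moves toward 0 or 1.

H(A) = H(0.63) = 0.9507 bits
H(B) = H(0.18) = 0.6801 bits

Distribution A (p=0.63) is closer to uniform (p=0.5), so it has higher entropy.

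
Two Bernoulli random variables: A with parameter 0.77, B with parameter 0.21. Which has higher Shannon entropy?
A

For binary distributions, entropy is maximized at p=0.5 and decreases as p moves toward 0 or 1.

H(A) = H(0.77) = 0.7780 bits
H(B) = H(0.21) = 0.7415 bits

Distribution A (p=0.77) is closer to uniform (p=0.5), so it has higher entropy.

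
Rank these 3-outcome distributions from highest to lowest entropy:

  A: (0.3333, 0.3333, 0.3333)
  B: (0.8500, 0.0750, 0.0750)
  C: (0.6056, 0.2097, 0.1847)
A > C > B

Key insight: Entropy is maximized by uniform distributions and minimized by concentrated distributions.

- Uniform distributions have maximum entropy log₂(3) = 1.5850 bits
- The more "peaked" or concentrated a distribution, the lower its entropy

Entropies:
  H(A) = 1.5850 bits
  H(B) = 0.7598 bits
  H(C) = 1.3608 bits

Ranking: A > C > B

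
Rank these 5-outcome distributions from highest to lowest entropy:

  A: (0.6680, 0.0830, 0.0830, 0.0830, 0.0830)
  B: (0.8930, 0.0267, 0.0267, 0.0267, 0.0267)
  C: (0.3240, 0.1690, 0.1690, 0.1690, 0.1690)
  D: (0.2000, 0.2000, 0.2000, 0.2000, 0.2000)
D > C > A > B

Key insight: Entropy is maximized by uniform distributions and minimized by concentrated distributions.

Entropies:
  H(A) = 1.5810 bits
  H(B) = 0.7048 bits
  H(C) = 2.2607 bits
  H(D) = 2.3219 bits

Ranking: D > C > A > B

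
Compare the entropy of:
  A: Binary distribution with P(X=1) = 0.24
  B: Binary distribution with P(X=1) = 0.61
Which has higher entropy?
B

For binary distributions, entropy is maximized at p=0.5 and decreases as p moves toward 0 or 1.

H(A) = H(0.24) = 0.7950 bits
H(B) = H(0.61) = 0.9648 bits

Distribution B (p=0.61) is closer to uniform (p=0.5), so it has higher entropy.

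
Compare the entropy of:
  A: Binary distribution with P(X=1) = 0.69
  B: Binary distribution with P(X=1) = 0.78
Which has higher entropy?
A

For binary distributions, entropy is maximized at p=0.5 and decreases as p moves toward 0 or 1.

H(A) = H(0.69) = 0.8932 bits
H(B) = H(0.78) = 0.7602 bits

Distribution A (p=0.69) is closer to uniform (p=0.5), so it has higher entropy.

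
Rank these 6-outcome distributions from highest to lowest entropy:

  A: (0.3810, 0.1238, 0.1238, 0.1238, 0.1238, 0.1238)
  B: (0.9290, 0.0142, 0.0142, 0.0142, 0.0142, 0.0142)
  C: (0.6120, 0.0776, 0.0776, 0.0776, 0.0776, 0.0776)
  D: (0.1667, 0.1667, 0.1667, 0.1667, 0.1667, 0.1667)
D > A > C > B

Key insight: Entropy is maximized by uniform distributions and minimized by concentrated distributions.

Entropies:
  H(A) = 2.3960 bits
  H(B) = 0.5345 bits
  H(C) = 1.8644 bits
  H(D) = 2.5850 bits

Ranking: D > A > C > B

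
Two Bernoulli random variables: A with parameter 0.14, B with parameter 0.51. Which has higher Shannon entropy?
B

For binary distributions, entropy is maximized at p=0.5 and decreases as p moves toward 0 or 1.

H(A) = H(0.14) = 0.5842 bits
H(B) = H(0.51) = 0.9997 bits

Distribution B (p=0.51) is closer to uniform (p=0.5), so it has higher entropy.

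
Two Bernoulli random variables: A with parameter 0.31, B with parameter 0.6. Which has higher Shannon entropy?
B

For binary distributions, entropy is maximized at p=0.5 and decreases as p moves toward 0 or 1.

H(A) = H(0.31) = 0.8932 bits
H(B) = H(0.6) = 0.9710 bits

Distribution B (p=0.6) is closer to uniform (p=0.5), so it has higher entropy.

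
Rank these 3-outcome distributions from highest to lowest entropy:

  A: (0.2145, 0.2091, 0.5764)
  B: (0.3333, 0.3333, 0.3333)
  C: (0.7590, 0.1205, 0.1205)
B > A > C

Key insight: Entropy is maximized by uniform distributions and minimized by concentrated distributions.

- Uniform distributions have maximum entropy log₂(3) = 1.5850 bits
- The more "peaked" or concentrated a distribution, the lower its entropy

Entropies:
  H(A) = 1.4066 bits
  H(B) = 1.5850 bits
  H(C) = 1.0377 bits

Ranking: B > A > C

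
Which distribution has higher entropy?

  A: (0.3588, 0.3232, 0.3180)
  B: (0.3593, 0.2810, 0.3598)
A

Both distributions are close to uniform, making this a harder comparison.

H(A) = 1.5829 bits
H(B) = 1.5758 bits

The distribution closer to uniform has higher entropy.
Answer: A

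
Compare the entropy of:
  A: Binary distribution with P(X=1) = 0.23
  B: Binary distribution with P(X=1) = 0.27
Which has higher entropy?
B

For binary distributions, entropy is maximized at p=0.5 and decreases as p moves toward 0 or 1.

H(A) = H(0.23) = 0.7780 bits
H(B) = H(0.27) = 0.8415 bits

Distribution B (p=0.27) is closer to uniform (p=0.5), so it has higher entropy.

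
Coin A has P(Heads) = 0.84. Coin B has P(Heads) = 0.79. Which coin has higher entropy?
B

For binary distributions, entropy is maximized at p=0.5 and decreases as p moves toward 0 or 1.

H(A) = H(0.84) = 0.6343 bits
H(B) = H(0.79) = 0.7415 bits

Distribution B (p=0.79) is closer to uniform (p=0.5), so it has higher entropy.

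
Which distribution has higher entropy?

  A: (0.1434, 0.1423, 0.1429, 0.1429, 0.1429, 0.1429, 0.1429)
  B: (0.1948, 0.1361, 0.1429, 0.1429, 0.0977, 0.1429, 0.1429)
A

Both distributions are close to uniform, making this a harder comparison.

H(A) = 2.8074 bits
H(B) = 2.7833 bits

The distribution closer to uniform has higher entropy.
Answer: A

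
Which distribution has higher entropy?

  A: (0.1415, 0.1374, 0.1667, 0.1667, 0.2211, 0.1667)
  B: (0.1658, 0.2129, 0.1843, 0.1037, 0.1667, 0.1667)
A

Both distributions are close to uniform, making this a harder comparison.

H(A) = 2.5665 bits
H(B) = 2.5553 bits

The distribution closer to uniform has higher entropy.
Answer: A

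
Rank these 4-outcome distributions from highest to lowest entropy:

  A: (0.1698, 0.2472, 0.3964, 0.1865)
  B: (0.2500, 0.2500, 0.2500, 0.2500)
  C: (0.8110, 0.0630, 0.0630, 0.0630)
B > A > C

Key insight: Entropy is maximized by uniform distributions and minimized by concentrated distributions.

- Uniform distributions have maximum entropy log₂(4) = 2.0000 bits
- The more "peaked" or concentrated a distribution, the lower its entropy

Entropies:
  H(A) = 1.9139 bits
  H(B) = 2.0000 bits
  H(C) = 0.9989 bits

Ranking: B > A > C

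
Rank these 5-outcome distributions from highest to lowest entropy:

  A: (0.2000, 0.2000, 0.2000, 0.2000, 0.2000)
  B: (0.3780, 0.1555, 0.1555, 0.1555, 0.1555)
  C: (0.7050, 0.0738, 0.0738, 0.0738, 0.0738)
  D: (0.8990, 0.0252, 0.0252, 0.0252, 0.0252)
A > B > C > D

Key insight: Entropy is maximized by uniform distributions and minimized by concentrated distributions.

Entropies:
  H(A) = 2.3219 bits
  H(B) = 2.2006 bits
  H(C) = 1.4651 bits
  H(D) = 0.6742 bits

Ranking: A > B > C > D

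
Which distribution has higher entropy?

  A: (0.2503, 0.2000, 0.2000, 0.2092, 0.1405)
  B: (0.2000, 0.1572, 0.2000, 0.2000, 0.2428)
B

Both distributions are close to uniform, making this a harder comparison.

H(A) = 2.2989 bits
H(B) = 2.3086 bits

The distribution closer to uniform has higher entropy.
Answer: B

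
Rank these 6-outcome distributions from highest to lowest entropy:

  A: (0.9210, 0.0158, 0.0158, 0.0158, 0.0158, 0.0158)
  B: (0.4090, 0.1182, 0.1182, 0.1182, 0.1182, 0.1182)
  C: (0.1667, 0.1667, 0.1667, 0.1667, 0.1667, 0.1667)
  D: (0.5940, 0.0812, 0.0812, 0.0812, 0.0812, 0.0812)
C > B > D > A

Key insight: Entropy is maximized by uniform distributions and minimized by concentrated distributions.

Entropies:
  H(A) = 0.5821 bits
  H(B) = 2.3482 bits
  H(C) = 2.5850 bits
  H(D) = 1.9171 bits

Ranking: C > B > D > A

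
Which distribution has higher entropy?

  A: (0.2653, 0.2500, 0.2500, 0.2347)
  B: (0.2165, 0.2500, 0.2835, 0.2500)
A

Both distributions are close to uniform, making this a harder comparison.

H(A) = 1.9986 bits
H(B) = 1.9935 bits

The distribution closer to uniform has higher entropy.
Answer: A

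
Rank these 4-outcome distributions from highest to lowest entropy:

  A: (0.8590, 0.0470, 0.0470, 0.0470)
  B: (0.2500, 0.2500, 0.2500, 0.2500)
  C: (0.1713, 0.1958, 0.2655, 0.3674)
B > C > A

Key insight: Entropy is maximized by uniform distributions and minimized by concentrated distributions.

- Uniform distributions have maximum entropy log₂(4) = 2.0000 bits
- The more "peaked" or concentrated a distribution, the lower its entropy

Entropies:
  H(A) = 0.8103 bits
  H(B) = 2.0000 bits
  H(C) = 1.9353 bits

Ranking: B > C > A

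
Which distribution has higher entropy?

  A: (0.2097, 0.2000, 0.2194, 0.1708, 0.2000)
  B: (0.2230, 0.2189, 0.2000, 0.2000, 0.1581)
A

Both distributions are close to uniform, making this a harder comparison.

H(A) = 2.3170 bits
H(B) = 2.3120 bits

The distribution closer to uniform has higher entropy.
Answer: A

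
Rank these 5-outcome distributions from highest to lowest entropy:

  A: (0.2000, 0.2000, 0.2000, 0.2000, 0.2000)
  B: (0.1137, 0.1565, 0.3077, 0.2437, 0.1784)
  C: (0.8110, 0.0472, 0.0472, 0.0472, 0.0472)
A > B > C

Key insight: Entropy is maximized by uniform distributions and minimized by concentrated distributions.

- Uniform distributions have maximum entropy log₂(5) = 2.3219 bits
- The more "peaked" or concentrated a distribution, the lower its entropy

Entropies:
  H(A) = 2.3219 bits
  H(B) = 2.2387 bits
  H(C) = 1.0774 bits

Ranking: A > B > C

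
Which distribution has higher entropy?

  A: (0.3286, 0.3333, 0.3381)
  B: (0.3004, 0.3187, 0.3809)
A

Both distributions are close to uniform, making this a harder comparison.

H(A) = 1.5849 bits
H(B) = 1.5774 bits

The distribution closer to uniform has higher entropy.
Answer: A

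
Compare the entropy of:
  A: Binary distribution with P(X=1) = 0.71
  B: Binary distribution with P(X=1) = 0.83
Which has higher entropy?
A

For binary distributions, entropy is maximized at p=0.5 and decreases as p moves toward 0 or 1.

H(A) = H(0.71) = 0.8687 bits
H(B) = H(0.83) = 0.6577 bits

Distribution A (p=0.71) is closer to uniform (p=0.5), so it has higher entropy.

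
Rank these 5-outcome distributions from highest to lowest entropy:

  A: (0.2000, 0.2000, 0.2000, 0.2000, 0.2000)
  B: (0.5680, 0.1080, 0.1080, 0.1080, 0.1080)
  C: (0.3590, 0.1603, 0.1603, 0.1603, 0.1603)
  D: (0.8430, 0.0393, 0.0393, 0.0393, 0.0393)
A > C > B > D

Key insight: Entropy is maximized by uniform distributions and minimized by concentrated distributions.

Entropies:
  H(A) = 2.3219 bits
  H(B) = 1.8506 bits
  H(C) = 2.2238 bits
  H(D) = 0.9411 bits

Ranking: A > C > B > D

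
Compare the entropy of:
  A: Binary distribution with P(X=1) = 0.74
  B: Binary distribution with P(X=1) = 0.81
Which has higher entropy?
A

For binary distributions, entropy is maximized at p=0.5 and decreases as p moves toward 0 or 1.

H(A) = H(0.74) = 0.8267 bits
H(B) = H(0.81) = 0.7015 bits

Distribution A (p=0.74) is closer to uniform (p=0.5), so it has higher entropy.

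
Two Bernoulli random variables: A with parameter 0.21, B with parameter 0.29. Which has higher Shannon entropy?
B

For binary distributions, entropy is maximized at p=0.5 and decreases as p moves toward 0 or 1.

H(A) = H(0.21) = 0.7415 bits
H(B) = H(0.29) = 0.8687 bits

Distribution B (p=0.29) is closer to uniform (p=0.5), so it has higher entropy.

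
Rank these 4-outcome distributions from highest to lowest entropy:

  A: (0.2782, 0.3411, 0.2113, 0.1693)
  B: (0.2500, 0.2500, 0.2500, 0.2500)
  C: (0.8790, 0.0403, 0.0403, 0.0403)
B > A > C

Key insight: Entropy is maximized by uniform distributions and minimized by concentrated distributions.

- Uniform distributions have maximum entropy log₂(4) = 2.0000 bits
- The more "peaked" or concentrated a distribution, the lower its entropy

Entropies:
  H(A) = 1.9505 bits
  H(B) = 2.0000 bits
  H(C) = 0.7240 bits

Ranking: B > A > C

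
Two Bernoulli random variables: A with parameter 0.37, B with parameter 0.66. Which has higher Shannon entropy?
A

For binary distributions, entropy is maximized at p=0.5 and decreases as p moves toward 0 or 1.

H(A) = H(0.37) = 0.9507 bits
H(B) = H(0.66) = 0.9248 bits

Distribution A (p=0.37) is closer to uniform (p=0.5), so it has higher entropy.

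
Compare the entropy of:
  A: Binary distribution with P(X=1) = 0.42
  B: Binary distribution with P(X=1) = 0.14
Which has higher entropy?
A

For binary distributions, entropy is maximized at p=0.5 and decreases as p moves toward 0 or 1.

H(A) = H(0.42) = 0.9815 bits
H(B) = H(0.14) = 0.5842 bits

Distribution A (p=0.42) is closer to uniform (p=0.5), so it has higher entropy.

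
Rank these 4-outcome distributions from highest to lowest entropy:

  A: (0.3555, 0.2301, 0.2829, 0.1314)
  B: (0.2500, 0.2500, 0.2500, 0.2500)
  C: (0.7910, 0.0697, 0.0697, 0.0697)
B > A > C

Key insight: Entropy is maximized by uniform distributions and minimized by concentrated distributions.

- Uniform distributions have maximum entropy log₂(4) = 2.0000 bits
- The more "peaked" or concentrated a distribution, the lower its entropy

Entropies:
  H(A) = 1.9183 bits
  H(B) = 2.0000 bits
  H(C) = 1.0708 bits

Ranking: B > A > C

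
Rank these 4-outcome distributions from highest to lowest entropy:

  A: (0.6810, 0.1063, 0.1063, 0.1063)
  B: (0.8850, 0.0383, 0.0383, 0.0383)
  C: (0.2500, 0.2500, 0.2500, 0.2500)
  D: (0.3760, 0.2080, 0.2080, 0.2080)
C > D > A > B

Key insight: Entropy is maximized by uniform distributions and minimized by concentrated distributions.

Entropies:
  H(A) = 1.4089 bits
  H(B) = 0.6971 bits
  H(C) = 2.0000 bits
  H(D) = 1.9442 bits

Ranking: C > D > A > B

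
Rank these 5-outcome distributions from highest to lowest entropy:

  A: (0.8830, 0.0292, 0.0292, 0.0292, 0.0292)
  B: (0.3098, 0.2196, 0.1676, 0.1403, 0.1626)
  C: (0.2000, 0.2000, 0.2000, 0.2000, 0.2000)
C > B > A

Key insight: Entropy is maximized by uniform distributions and minimized by concentrated distributions.

- Uniform distributions have maximum entropy log₂(5) = 2.3219 bits
- The more "peaked" or concentrated a distribution, the lower its entropy

Entropies:
  H(A) = 0.7547 bits
  H(B) = 2.2597 bits
  H(C) = 2.3219 bits

Ranking: C > B > A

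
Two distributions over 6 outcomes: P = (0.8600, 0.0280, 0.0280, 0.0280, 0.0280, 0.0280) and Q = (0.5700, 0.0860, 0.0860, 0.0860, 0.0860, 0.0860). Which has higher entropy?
Q

P is highly concentrated on one outcome (86%), making it nearly deterministic. Q spreads its mass more evenly (max 57%). The more spread-out distribution has higher entropy: H(P) ≈ 0.909 bits, H(Q) ≈ 1.984 bits.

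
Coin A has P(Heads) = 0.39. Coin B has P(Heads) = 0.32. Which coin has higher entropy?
A

For binary distributions, entropy is maximized at p=0.5 and decreases as p moves toward 0 or 1.

H(A) = H(0.39) = 0.9648 bits
H(B) = H(0.32) = 0.9044 bits

Distribution A (p=0.39) is closer to uniform (p=0.5), so it has higher entropy.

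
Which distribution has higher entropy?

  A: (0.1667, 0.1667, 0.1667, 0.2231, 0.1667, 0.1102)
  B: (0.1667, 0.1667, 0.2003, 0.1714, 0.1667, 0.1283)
B

Both distributions are close to uniform, making this a harder comparison.

H(A) = 2.5568 bits
H(B) = 2.5733 bits

The distribution closer to uniform has higher entropy.
Answer: B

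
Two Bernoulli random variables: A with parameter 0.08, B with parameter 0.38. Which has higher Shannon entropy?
B

For binary distributions, entropy is maximized at p=0.5 and decreases as p moves toward 0 or 1.

H(A) = H(0.08) = 0.4022 bits
H(B) = H(0.38) = 0.9580 bits

Distribution B (p=0.38) is closer to uniform (p=0.5), so it has higher entropy.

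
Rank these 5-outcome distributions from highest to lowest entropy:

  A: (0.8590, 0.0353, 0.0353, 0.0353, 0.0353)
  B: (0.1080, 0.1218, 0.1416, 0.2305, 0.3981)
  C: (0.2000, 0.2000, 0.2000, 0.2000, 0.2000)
C > B > A

Key insight: Entropy is maximized by uniform distributions and minimized by concentrated distributions.

- Uniform distributions have maximum entropy log₂(5) = 2.3219 bits
- The more "peaked" or concentrated a distribution, the lower its entropy

Entropies:
  H(A) = 0.8689 bits
  H(B) = 2.1330 bits
  H(C) = 2.3219 bits

Ranking: C > B > A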